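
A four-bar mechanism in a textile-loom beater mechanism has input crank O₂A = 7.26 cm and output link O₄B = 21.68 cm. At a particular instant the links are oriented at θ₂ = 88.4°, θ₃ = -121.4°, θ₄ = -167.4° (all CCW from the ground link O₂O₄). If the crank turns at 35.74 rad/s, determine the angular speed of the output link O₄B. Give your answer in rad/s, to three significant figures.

ω₂ = 35.74 rad/s
Differentiating the loop-closure r₂e^{iθ₂}+r₃e^{iθ₃}=r₁+r₄e^{iθ₄} gives r₂ω₂e^{iθ₂}+r₃ω₃e^{iθ₃}=r₄ω₄e^{iθ₄}.
Eliminating the other unknown: ω₄ = r₂ω₂ sin(θ₂−θ₃) / [r₄ sin(θ₄−θ₃)].
Numerator sine = -0.49697; denominator sine = -0.71934.
Result = 0.0726·35.74·(-0.49697) / (0.2168·(-0.71934)) = +8.2686 rad/s; magnitude 8.2686 rad/s.

8.27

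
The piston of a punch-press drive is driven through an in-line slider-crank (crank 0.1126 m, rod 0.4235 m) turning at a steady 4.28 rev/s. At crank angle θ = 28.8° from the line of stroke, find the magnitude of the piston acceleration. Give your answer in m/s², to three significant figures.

ω = 2π·4.28 = 26.89 rad/s
x(θ) = r cosθ + √(L² − r² sin²θ); with ω constant, a = ω²·d²x/dθ².
d²x/dθ² = −r cosθ − r²(cos2θ)/√u − r⁴ sin²2θ/(4u^{3/2}),  u = L² − r² sin²θ = 0.17641 m².
Substituting r = 0.1126 m, L = 0.4235 m, θ = 28.8°: d²x/dθ² = -0.11523 m.
a = ω²·d²x/dθ² = (26.89)²·(-0.11523) = -83.335 m/s²;  |a| = 83.335 m/s².

83.3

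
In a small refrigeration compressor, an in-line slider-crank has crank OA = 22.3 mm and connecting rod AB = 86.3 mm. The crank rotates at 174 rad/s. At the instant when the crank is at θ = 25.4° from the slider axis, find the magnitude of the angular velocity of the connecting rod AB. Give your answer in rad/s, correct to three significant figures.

40.9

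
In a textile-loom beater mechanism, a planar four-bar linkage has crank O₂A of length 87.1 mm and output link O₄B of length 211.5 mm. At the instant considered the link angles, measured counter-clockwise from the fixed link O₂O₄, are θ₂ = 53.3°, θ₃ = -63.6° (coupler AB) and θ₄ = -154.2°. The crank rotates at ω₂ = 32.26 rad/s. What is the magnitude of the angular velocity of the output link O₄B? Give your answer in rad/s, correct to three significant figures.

11.8

ω₂ = 32.26 rad/s
Differentiating the loop-closure r₂e^{iθ₂}+r₃e^{iθ₃}=r₁+r₄e^{iθ₄} gives r₂ω₂e^{iθ₂}+r₃ω₃e^{iθ₃}=r₄ω₄e^{iθ₄}.
Eliminating the other unknown: ω₄ = r₂ω₂ sin(θ₂−θ₃) / [r₄ sin(θ₄−θ₃)].
Numerator sine = +0.89180; denominator sine = -0.99995.
Result = 0.0871·32.26·(+0.89180) / (0.2115·(-0.99995)) = -11.848 rad/s; magnitude 11.848 rad/s.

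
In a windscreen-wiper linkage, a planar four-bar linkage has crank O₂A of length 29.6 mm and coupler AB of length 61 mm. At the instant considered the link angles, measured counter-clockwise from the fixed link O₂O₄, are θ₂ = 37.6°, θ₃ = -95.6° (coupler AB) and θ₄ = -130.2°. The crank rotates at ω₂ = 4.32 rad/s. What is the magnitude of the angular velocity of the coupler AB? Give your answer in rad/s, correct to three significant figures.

0.780

ω₂ = 4.32 rad/s
Differentiating the loop-closure r₂e^{iθ₂}+r₃e^{iθ₃}=r₁+r₄e^{iθ₄} gives r₂ω₂e^{iθ₂}+r₃ω₃e^{iθ₃}=r₄ω₄e^{iθ₄}.
Eliminating the other unknown: ω₃ = r₂ω₂ sin(θ₄−θ₂) / [r₃ sin(θ₃−θ₄)].
Numerator sine = -0.21132; denominator sine = +0.56784.
Result = 0.0296·4.32·(-0.21132) / (0.061·(+0.56784)) = -0.78013 rad/s; magnitude 0.78013 rad/s.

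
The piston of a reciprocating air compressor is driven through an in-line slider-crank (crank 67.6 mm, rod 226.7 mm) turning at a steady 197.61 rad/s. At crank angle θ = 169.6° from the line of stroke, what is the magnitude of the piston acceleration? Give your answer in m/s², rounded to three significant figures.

1860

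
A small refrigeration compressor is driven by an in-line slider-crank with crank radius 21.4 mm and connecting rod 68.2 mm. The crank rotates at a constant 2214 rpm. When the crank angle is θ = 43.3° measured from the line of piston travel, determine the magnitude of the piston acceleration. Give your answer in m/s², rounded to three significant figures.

869

ω = 2π·2214/60 = 231.8 rad/s
x(θ) = r cosθ + √(L² − r² sin²θ); with ω constant, a = ω²·d²x/dθ².
d²x/dθ² = −r cosθ − r²(cos2θ)/√u − r⁴ sin²2θ/(4u^{3/2}),  u = L² − r² sin²θ = 0.00443584 m².
Substituting r = 0.0214 m, L = 0.0682 m, θ = 43.3°: d²x/dθ² = -0.016159 m.
a = ω²·d²x/dθ² = (231.8)²·(-0.016159) = -868.61 m/s²;  |a| = 868.61 m/s².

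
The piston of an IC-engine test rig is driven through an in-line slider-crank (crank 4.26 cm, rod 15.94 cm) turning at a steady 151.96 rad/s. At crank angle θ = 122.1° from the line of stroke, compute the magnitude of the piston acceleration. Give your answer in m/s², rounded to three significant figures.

ω = 152 rad/s
x(θ) = r cosθ + √(L² − r² sin²θ); with ω constant, a = ω²·d²x/dθ².
d²x/dθ² = −r cosθ − r²(cos2θ)/√u − r⁴ sin²2θ/(4u^{3/2}),  u = L² − r² sin²θ = 0.0241061 m².
Substituting r = 0.0426 m, L = 0.1594 m, θ = 122.1°: d²x/dθ² = +0.027546 m.
a = ω²·d²x/dθ² = (152)²·(+0.027546) = +636.1 m/s²;  |a| = 636.1 m/s².

636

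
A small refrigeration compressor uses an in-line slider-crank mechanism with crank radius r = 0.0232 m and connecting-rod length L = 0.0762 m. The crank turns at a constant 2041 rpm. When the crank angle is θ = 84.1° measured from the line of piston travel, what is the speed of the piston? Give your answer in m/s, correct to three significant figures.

ω = 2π·2041/60 = 213.7 rad/s
For an in-line slider-crank, x = r cosθ + √(L² − r² sin²θ), so v = −rω sinθ·[1 + r cosθ/√(L² − r² sin²θ)].
With r = 0.0232 m, L = 0.0762 m, θ = 84.1°: √(L² − r² sin²θ) = 0.072622 m.
v = −0.0232·213.7·0.99470·[1 + 0.0232·0.10279/0.072622] = -5.0943 m/s.
|v| = 5.0943 m/s.

5.09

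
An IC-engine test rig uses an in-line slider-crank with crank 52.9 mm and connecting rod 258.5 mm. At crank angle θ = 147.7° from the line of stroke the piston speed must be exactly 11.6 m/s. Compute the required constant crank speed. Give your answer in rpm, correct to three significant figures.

For an in-line slider-crank, |v_piston| = rω|sinθ|·[1 + r cosθ/√(L² − r² sin²θ)].
With r = 0.0529 m, L = 0.2585 m, θ = 147.7°: the bracketed kinematic factor |dx/dθ| = 0.023348 m.
ω = v/|dx/dθ| = 11.6/0.023348 = 496.83 rad/s.
N = 60ω/(2π) = 4744.3 rpm.

4740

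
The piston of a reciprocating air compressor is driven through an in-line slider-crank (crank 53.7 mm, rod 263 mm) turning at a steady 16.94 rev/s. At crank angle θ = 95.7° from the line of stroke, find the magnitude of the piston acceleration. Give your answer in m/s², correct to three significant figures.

ω = 2π·16.9 = 106.4 rad/s
x(θ) = r cosθ + √(L² − r² sin²θ); with ω constant, a = ω²·d²x/dθ².
d²x/dθ² = −r cosθ − r²(cos2θ)/√u − r⁴ sin²2θ/(4u^{3/2}),  u = L² − r² sin²θ = 0.0663138 m².
Substituting r = 0.0537 m, L = 0.263 m, θ = 95.7°: d²x/dθ² = +0.016306 m.
a = ω²·d²x/dθ² = (106.4)²·(+0.016306) = +184.73 m/s²;  |a| = 184.73 m/s².

185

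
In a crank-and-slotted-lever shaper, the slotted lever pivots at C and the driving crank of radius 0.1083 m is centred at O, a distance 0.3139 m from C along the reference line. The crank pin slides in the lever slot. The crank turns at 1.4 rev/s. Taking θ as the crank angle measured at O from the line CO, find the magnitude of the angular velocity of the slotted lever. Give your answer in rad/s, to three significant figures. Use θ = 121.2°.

0.689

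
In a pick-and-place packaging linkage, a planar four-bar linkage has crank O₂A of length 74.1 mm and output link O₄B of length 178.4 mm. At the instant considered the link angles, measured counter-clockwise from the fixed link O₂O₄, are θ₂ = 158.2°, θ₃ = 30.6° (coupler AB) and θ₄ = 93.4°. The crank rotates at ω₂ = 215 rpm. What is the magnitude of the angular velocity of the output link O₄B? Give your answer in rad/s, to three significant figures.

ω₂ = 22.51 rad/s (from 215 rpm).
Differentiating the loop-closure r₂e^{iθ₂}+r₃e^{iθ₃}=r₁+r₄e^{iθ₄} gives r₂ω₂e^{iθ₂}+r₃ω₃e^{iθ₃}=r₄ω₄e^{iθ₄}.
Eliminating the other unknown: ω₄ = r₂ω₂ sin(θ₂−θ₃) / [r₄ sin(θ₄−θ₃)].
Numerator sine = +0.79229; denominator sine = +0.88942.
Result = 0.0741·22.51·(+0.79229) / (0.1784·(+0.88942)) = +8.3305 rad/s; magnitude 8.3305 rad/s.

8.33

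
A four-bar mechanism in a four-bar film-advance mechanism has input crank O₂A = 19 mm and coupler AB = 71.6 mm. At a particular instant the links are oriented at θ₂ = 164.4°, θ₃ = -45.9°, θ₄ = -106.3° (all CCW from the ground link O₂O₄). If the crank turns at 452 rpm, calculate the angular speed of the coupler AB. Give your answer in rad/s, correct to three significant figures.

14.4

ω₂ = 47.33 rad/s (from 452 rpm).
Differentiating the loop-closure r₂e^{iθ₂}+r₃e^{iθ₃}=r₁+r₄e^{iθ₄} gives r₂ω₂e^{iθ₂}+r₃ω₃e^{iθ₃}=r₄ω₄e^{iθ₄}.
Eliminating the other unknown: ω₃ = r₂ω₂ sin(θ₄−θ₂) / [r₃ sin(θ₃−θ₄)].
Numerator sine = +0.99993; denominator sine = +0.86949.
Result = 0.019·47.33·(+0.99993) / (0.0716·(+0.86949)) = +14.445 rad/s; magnitude 14.445 rad/s.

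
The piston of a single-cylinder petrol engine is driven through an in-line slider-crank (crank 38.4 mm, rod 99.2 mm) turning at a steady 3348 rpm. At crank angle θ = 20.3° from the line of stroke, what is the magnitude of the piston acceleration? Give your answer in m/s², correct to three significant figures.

5860

ω = 2π·3348/60 = 350.6 rad/s
x(θ) = r cosθ + √(L² − r² sin²θ); with ω constant, a = ω²·d²x/dθ².
d²x/dθ² = −r cosθ − r²(cos2θ)/√u − r⁴ sin²2θ/(4u^{3/2}),  u = L² − r² sin²θ = 0.00966316 m².
Substituting r = 0.0384 m, L = 0.0992 m, θ = 20.3°: d²x/dθ² = -0.047647 m.
a = ω²·d²x/dθ² = (350.6)²·(-0.047647) = -5856.8 m/s²;  |a| = 5856.8 m/s².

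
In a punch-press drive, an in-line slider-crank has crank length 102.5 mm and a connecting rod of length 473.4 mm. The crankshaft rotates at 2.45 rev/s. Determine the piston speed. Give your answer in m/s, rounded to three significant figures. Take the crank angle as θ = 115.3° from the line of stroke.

1.29

ω = 2π·2.45 = 15.39 rad/s
For an in-line slider-crank, x = r cosθ + √(L² − r² sin²θ), so v = −rω sinθ·[1 + r cosθ/√(L² − r² sin²θ)].
With r = 0.1025 m, L = 0.4734 m, θ = 115.3°: √(L² − r² sin²θ) = 0.46424 m.
v = −0.1025·15.39·0.90408·[1 + 0.1025·-0.42736/0.46424] = -1.2919 m/s.
|v| = 1.2919 m/s.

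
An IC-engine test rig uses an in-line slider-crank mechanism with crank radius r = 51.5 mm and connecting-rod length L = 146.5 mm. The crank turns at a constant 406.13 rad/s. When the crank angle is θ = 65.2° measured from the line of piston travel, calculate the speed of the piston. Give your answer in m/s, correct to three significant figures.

21.9

ω = 406.1 rad/s
For an in-line slider-crank, x = r cosθ + √(L² − r² sin²θ), so v = −rω sinθ·[1 + r cosθ/√(L² − r² sin²θ)].
With r = 0.0515 m, L = 0.1465 m, θ = 65.2°: √(L² − r² sin²θ) = 0.13884 m.
v = −0.0515·406.1·0.90778·[1 + 0.0515·0.41945/0.13884] = -21.941 m/s.
|v| = 21.941 m/s.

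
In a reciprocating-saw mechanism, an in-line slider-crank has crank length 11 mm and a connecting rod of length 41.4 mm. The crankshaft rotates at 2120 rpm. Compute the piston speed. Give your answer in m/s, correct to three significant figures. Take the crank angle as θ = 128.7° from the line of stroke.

ω = 2π·2120/60 = 222 rad/s
For an in-line slider-crank, x = r cosθ + √(L² − r² sin²θ), so v = −rω sinθ·[1 + r cosθ/√(L² − r² sin²θ)].
With r = 0.011 m, L = 0.0414 m, θ = 128.7°: √(L² − r² sin²θ) = 0.0405 m.
v = −0.011·222·0.78043·[1 + 0.011·-0.62524/0.0405] = -1.5822 m/s.
|v| = 1.5822 m/s.

1.58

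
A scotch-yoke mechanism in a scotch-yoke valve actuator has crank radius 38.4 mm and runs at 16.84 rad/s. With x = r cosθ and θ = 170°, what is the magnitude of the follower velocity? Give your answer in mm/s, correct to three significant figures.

112

ω = 16.84 rad/s
x = r cosθ ⇒ ẋ = −rω sinθ.
|v| = rω|sinθ| = 0.0384·16.84·|sin 170°| = 0.11229 m/s = 112.29 mm/s.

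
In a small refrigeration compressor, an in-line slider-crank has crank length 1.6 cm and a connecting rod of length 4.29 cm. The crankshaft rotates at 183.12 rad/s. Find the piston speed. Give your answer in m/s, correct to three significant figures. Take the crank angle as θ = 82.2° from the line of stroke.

3.06

ω = 183.1 rad/s
For an in-line slider-crank, x = r cosθ + √(L² − r² sin²θ), so v = −rω sinθ·[1 + r cosθ/√(L² − r² sin²θ)].
With r = 0.016 m, L = 0.0429 m, θ = 82.2°: √(L² − r² sin²θ) = 0.039864 m.
v = −0.016·183.1·0.99075·[1 + 0.016·0.13572/0.039864] = -3.0609 m/s.
|v| = 3.0609 m/s.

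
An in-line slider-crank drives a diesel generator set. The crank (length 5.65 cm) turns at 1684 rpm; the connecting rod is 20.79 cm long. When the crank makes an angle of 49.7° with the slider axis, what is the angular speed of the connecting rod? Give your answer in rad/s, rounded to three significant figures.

31.7

ω = 176.3 rad/s (converted from 1684 rpm).
The rod makes angle φ with the slider axis where L sinφ = r sinθ; differentiating, L cosφ·φ̇ = r ω cosθ.
L cosφ = √(L² − r² sin²θ) = 0.20339 m.
|ω_rod| = r ω |cosθ| / √(L² − r² sin²θ) = 0.0565·176.3·0.64679/0.20339 = 31.686 rad/s.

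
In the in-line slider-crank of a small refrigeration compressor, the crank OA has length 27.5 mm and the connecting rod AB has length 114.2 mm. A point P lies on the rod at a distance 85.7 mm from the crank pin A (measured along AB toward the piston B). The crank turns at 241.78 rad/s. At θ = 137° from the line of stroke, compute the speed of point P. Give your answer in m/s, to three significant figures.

4.11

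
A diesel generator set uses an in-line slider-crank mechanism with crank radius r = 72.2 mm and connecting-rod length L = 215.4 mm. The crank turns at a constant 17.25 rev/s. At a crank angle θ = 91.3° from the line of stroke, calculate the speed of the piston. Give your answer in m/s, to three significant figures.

7.76

ω = 2π·17.2 = 108.4 rad/s
For an in-line slider-crank, x = r cosθ + √(L² − r² sin²θ), so v = −rω sinθ·[1 + r cosθ/√(L² − r² sin²θ)].
With r = 0.0722 m, L = 0.2154 m, θ = 91.3°: √(L² − r² sin²θ) = 0.20295 m.
v = −0.0722·108.4·0.99974·[1 + 0.0722·-0.02269/0.20295] = -7.7602 m/s.
|v| = 7.7602 m/s.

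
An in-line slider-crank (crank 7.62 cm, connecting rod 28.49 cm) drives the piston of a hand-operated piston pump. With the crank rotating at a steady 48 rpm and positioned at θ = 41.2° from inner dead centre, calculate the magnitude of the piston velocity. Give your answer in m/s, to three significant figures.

ω = 2π·48/60 = 5.027 rad/s
For an in-line slider-crank, x = r cosθ + √(L² − r² sin²θ), so v = −rω sinθ·[1 + r cosθ/√(L² − r² sin²θ)].
With r = 0.0762 m, L = 0.2849 m, θ = 41.2°: √(L² − r² sin²θ) = 0.28044 m.
v = −0.0762·5.027·0.65869·[1 + 0.0762·0.75241/0.28044] = -0.30387 m/s.
|v| = 0.30387 m/s.

0.304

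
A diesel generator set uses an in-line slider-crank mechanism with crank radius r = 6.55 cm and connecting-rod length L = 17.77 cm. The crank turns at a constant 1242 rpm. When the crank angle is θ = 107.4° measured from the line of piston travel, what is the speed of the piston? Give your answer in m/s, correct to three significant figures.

ω = 2π·1242/60 = 130.1 rad/s
For an in-line slider-crank, x = r cosθ + √(L² − r² sin²θ), so v = −rω sinθ·[1 + r cosθ/√(L² − r² sin²θ)].
With r = 0.0655 m, L = 0.1777 m, θ = 107.4°: √(L² − r² sin²θ) = 0.16635 m.
v = −0.0655·130.1·0.95424·[1 + 0.0655·-0.29904/0.16635] = -7.172 m/s.
|v| = 7.172 m/s.

7.17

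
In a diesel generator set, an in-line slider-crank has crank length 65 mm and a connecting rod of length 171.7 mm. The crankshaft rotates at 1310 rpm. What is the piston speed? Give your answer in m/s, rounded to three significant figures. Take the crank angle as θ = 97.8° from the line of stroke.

ω = 2π·1310/60 = 137.2 rad/s
For an in-line slider-crank, x = r cosθ + √(L² − r² sin²θ), so v = −rω sinθ·[1 + r cosθ/√(L² − r² sin²θ)].
With r = 0.065 m, L = 0.1717 m, θ = 97.8°: √(L² − r² sin²θ) = 0.15917 m.
v = −0.065·137.2·0.99075·[1 + 0.065·-0.13572/0.15917] = -8.3448 m/s.
|v| = 8.3448 m/s.

8.34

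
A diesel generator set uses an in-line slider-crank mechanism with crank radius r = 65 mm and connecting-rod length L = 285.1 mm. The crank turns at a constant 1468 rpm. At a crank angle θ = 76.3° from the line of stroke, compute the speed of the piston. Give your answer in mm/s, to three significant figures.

ω = 2π·1468/60 = 153.7 rad/s
For an in-line slider-crank, x = r cosθ + √(L² − r² sin²θ), so v = −rω sinθ·[1 + r cosθ/√(L² − r² sin²θ)].
With r = 0.065 m, L = 0.2851 m, θ = 76.3°: √(L² − r² sin²θ) = 0.27802 m.
v = −0.065·153.7·0.97155·[1 + 0.065·0.23684/0.27802] = -10.246 m/s.
|v| = 10.246 m/s = 10246 mm/s.

10200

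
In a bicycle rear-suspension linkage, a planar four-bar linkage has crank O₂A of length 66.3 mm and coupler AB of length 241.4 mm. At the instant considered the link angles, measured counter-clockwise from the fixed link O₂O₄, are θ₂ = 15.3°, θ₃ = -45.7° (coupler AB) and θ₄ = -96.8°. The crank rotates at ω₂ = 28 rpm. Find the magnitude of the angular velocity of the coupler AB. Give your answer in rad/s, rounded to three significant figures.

0.959

ω₂ = 2.932 rad/s (from 28 rpm).
Differentiating the loop-closure r₂e^{iθ₂}+r₃e^{iθ₃}=r₁+r₄e^{iθ₄} gives r₂ω₂e^{iθ₂}+r₃ω₃e^{iθ₃}=r₄ω₄e^{iθ₄}.
Eliminating the other unknown: ω₃ = r₂ω₂ sin(θ₄−θ₂) / [r₃ sin(θ₃−θ₄)].
Numerator sine = -0.92653; denominator sine = +0.77824.
Result = 0.0663·2.932·(-0.92653) / (0.2414·(+0.77824)) = -0.95875 rad/s; magnitude 0.95875 rad/s.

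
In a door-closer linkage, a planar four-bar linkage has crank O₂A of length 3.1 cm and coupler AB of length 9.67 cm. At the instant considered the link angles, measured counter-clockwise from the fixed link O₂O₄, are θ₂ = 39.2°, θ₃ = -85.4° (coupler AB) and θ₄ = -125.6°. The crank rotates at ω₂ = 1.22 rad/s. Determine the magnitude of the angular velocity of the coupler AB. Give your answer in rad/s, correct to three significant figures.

0.159

ω₂ = 1.22 rad/s
Differentiating the loop-closure r₂e^{iθ₂}+r₃e^{iθ₃}=r₁+r₄e^{iθ₄} gives r₂ω₂e^{iθ₂}+r₃ω₃e^{iθ₃}=r₄ω₄e^{iθ₄}.
Eliminating the other unknown: ω₃ = r₂ω₂ sin(θ₄−θ₂) / [r₃ sin(θ₃−θ₄)].
Numerator sine = -0.26219; denominator sine = +0.64546.
Result = 0.031·1.22·(-0.26219) / (0.0967·(+0.64546)) = -0.15887 rad/s; magnitude 0.15887 rad/s.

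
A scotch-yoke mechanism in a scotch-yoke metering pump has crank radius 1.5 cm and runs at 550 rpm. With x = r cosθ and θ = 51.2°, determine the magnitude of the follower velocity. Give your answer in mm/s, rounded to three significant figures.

673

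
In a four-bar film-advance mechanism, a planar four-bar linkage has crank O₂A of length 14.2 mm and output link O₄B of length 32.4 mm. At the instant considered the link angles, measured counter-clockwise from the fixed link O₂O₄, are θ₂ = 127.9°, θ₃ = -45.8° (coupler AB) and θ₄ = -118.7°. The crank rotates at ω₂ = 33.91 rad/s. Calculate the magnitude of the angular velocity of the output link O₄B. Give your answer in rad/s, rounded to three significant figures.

ω₂ = 33.91 rad/s
Differentiating the loop-closure r₂e^{iθ₂}+r₃e^{iθ₃}=r₁+r₄e^{iθ₄} gives r₂ω₂e^{iθ₂}+r₃ω₃e^{iθ₃}=r₄ω₄e^{iθ₄}.
Eliminating the other unknown: ω₄ = r₂ω₂ sin(θ₂−θ₃) / [r₄ sin(θ₄−θ₃)].
Numerator sine = +0.10973; denominator sine = -0.95579.
Result = 0.0142·33.91·(+0.10973) / (0.0324·(-0.95579)) = -1.7063 rad/s; magnitude 1.7063 rad/s.

1.71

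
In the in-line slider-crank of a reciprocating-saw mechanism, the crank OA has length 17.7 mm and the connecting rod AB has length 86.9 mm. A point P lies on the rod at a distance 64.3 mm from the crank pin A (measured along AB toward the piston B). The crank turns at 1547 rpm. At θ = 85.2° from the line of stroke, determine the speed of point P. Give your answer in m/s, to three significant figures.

ω = 162 rad/s.  Crank-pin speed |V_A| = rω = 2.8674 m/s, perpendicular to OA.
Rod angle: sinφ = −(r/L) sinθ ⇒ φ = -11.711°; ω_rod = −rω cosθ/√(L²−r²sin²θ) = -2.8198 rad/s.
V_P = V_A + ω_rod × AP, with AP = 0.0643 m along the rod.
Components: V_Px = −rω sinθ − a·ω_rod·sinφ = -2.8942 m/s;  V_Py = rω cosθ + a·ω_rod·cosφ = +0.062401 m/s.
|V_P| = √(V_Px² + V_Py²) = 2.8948 m/s.

2.89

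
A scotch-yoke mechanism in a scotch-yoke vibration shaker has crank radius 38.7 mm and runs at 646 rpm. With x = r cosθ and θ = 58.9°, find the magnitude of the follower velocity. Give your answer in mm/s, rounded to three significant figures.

ω = 67.65 rad/s (from 646 rpm).
x = r cosθ ⇒ ẋ = −rω sinθ.
|v| = rω|sinθ| = 0.0387·67.65·|sin 58.9°| = 2.2417 m/s = 2241.7 mm/s.

2240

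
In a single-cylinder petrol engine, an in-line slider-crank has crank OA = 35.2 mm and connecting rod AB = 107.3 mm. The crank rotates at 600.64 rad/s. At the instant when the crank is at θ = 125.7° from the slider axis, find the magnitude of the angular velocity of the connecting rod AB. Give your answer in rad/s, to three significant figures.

ω = 600.6 rad/s
The rod makes angle φ with the slider axis where L sinφ = r sinθ; differentiating, L cosφ·φ̇ = r ω cosθ.
L cosφ = √(L² − r² sin²θ) = 0.10342 m.
|ω_rod| = r ω |cosθ| / √(L² − r² sin²θ) = 0.0352·600.6·0.58354/0.10342 = 119.29 rad/s.

119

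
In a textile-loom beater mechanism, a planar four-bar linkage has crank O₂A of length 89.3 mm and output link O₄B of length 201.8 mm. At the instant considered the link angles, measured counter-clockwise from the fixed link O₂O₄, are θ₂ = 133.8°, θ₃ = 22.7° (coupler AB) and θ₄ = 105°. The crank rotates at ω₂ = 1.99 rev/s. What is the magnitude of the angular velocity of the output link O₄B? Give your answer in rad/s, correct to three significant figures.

5.21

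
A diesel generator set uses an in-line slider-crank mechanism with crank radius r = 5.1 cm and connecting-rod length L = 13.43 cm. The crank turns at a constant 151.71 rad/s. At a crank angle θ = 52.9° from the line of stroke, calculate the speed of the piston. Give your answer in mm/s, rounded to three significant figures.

ω = 151.7 rad/s
For an in-line slider-crank, x = r cosθ + √(L² − r² sin²θ), so v = −rω sinθ·[1 + r cosθ/√(L² − r² sin²θ)].
With r = 0.051 m, L = 0.1343 m, θ = 52.9°: √(L² − r² sin²θ) = 0.12799 m.
v = −0.051·151.7·0.79758·[1 + 0.051·0.60321/0.12799] = -7.6543 m/s.
|v| = 7.6543 m/s = 7654.3 mm/s.

7650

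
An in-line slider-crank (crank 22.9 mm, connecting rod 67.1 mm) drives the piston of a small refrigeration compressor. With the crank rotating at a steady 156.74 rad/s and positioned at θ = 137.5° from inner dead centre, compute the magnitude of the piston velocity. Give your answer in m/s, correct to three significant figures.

ω = 156.7 rad/s
For an in-line slider-crank, x = r cosθ + √(L² − r² sin²θ), so v = −rω sinθ·[1 + r cosθ/√(L² − r² sin²θ)].
With r = 0.0229 m, L = 0.0671 m, θ = 137.5°: √(L² − r² sin²θ) = 0.065292 m.
v = −0.0229·156.7·0.67559·[1 + 0.0229·-0.73728/0.065292] = -1.7979 m/s.
|v| = 1.7979 m/s.

1.80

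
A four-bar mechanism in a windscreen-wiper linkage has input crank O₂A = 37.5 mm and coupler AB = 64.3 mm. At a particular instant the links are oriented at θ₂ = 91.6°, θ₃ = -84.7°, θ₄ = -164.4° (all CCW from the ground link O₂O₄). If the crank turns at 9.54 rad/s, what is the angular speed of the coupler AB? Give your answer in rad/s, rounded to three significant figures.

5.49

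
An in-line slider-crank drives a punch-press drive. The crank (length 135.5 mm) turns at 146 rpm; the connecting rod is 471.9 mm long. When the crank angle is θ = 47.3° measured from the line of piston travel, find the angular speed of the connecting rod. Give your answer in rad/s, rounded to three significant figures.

3.05

ω = 15.29 rad/s (converted from 146 rpm).
The rod makes angle φ with the slider axis where L sinφ = r sinθ; differentiating, L cosφ·φ̇ = r ω cosθ.
L cosφ = √(L² − r² sin²θ) = 0.46127 m.
|ω_rod| = r ω |cosθ| / √(L² − r² sin²θ) = 0.1355·15.29·0.67816/0.46127 = 3.0457 rad/s.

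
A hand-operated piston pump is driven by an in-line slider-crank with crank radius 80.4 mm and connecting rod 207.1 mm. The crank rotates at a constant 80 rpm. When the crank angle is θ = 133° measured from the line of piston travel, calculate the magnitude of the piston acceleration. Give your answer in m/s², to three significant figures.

3.91

ω = 2π·80/60 = 8.378 rad/s
x(θ) = r cosθ + √(L² − r² sin²θ); with ω constant, a = ω²·d²x/dθ².
d²x/dθ² = −r cosθ − r²(cos2θ)/√u − r⁴ sin²2θ/(4u^{3/2}),  u = L² − r² sin²θ = 0.0394329 m².
Substituting r = 0.0804 m, L = 0.2071 m, θ = 133°: d²x/dθ² = +0.055776 m.
a = ω²·d²x/dθ² = (8.378)²·(+0.055776) = +3.9146 m/s²;  |a| = 3.9146 m/s².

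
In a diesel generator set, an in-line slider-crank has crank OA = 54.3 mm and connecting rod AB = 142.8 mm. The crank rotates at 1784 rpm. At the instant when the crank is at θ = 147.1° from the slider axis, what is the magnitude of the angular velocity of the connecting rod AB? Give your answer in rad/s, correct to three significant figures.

ω = 186.8 rad/s (converted from 1784 rpm).
The rod makes angle φ with the slider axis where L sinφ = r sinθ; differentiating, L cosφ·φ̇ = r ω cosθ.
L cosφ = √(L² − r² sin²θ) = 0.13972 m.
|ω_rod| = r ω |cosθ| / √(L² − r² sin²θ) = 0.0543·186.8·0.83962/0.13972 = 60.96 rad/s.

61.0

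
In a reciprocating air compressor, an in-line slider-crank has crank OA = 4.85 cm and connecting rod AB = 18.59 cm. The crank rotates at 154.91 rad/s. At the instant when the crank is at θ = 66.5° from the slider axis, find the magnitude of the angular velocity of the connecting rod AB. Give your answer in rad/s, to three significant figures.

16.6

ω = 154.9 rad/s
The rod makes angle φ with the slider axis where L sinφ = r sinθ; differentiating, L cosφ·φ̇ = r ω cosθ.
L cosφ = √(L² − r² sin²θ) = 0.1805 m.
|ω_rod| = r ω |cosθ| / √(L² − r² sin²θ) = 0.0485·154.9·0.39875/0.1805 = 16.597 rad/s.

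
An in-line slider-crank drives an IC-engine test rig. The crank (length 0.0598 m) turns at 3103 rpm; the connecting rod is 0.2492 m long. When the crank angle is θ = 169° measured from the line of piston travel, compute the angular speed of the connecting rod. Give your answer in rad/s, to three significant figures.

ω = 324.9 rad/s (converted from 3103 rpm).
The rod makes angle φ with the slider axis where L sinφ = r sinθ; differentiating, L cosφ·φ̇ = r ω cosθ.
L cosφ = √(L² − r² sin²θ) = 0.24894 m.
|ω_rod| = r ω |cosθ| / √(L² − r² sin²θ) = 0.0598·324.9·0.98163/0.24894 = 76.624 rad/s.

76.6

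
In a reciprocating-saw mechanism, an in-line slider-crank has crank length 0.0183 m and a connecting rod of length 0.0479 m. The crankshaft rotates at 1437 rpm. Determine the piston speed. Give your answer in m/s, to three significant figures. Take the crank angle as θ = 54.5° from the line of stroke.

2.77

ω = 2π·1437/60 = 150.5 rad/s
For an in-line slider-crank, x = r cosθ + √(L² − r² sin²θ), so v = −rω sinθ·[1 + r cosθ/√(L² − r² sin²θ)].
With r = 0.0183 m, L = 0.0479 m, θ = 54.5°: √(L² − r² sin²θ) = 0.045524 m.
v = −0.0183·150.5·0.81412·[1 + 0.0183·0.58070/0.045524] = -2.7653 m/s.
|v| = 2.7653 m/s.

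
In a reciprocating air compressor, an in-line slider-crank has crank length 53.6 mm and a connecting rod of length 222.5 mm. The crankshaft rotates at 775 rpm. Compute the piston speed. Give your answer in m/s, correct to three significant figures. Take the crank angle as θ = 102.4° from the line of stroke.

4.02

ω = 2π·775/60 = 81.16 rad/s
For an in-line slider-crank, x = r cosθ + √(L² − r² sin²θ), so v = −rω sinθ·[1 + r cosθ/√(L² − r² sin²θ)].
With r = 0.0536 m, L = 0.2225 m, θ = 102.4°: √(L² − r² sin²θ) = 0.21625 m.
v = −0.0536·81.16·0.97667·[1 + 0.0536·-0.21474/0.21625] = -4.0225 m/s.
|v| = 4.0225 m/s.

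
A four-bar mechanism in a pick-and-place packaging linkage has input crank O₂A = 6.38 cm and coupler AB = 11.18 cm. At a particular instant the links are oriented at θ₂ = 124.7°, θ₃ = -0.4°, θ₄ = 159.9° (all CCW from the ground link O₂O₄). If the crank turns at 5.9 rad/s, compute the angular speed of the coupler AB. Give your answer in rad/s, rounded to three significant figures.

ω₂ = 5.9 rad/s
Differentiating the loop-closure r₂e^{iθ₂}+r₃e^{iθ₃}=r₁+r₄e^{iθ₄} gives r₂ω₂e^{iθ₂}+r₃ω₃e^{iθ₃}=r₄ω₄e^{iθ₄}.
Eliminating the other unknown: ω₃ = r₂ω₂ sin(θ₄−θ₂) / [r₃ sin(θ₃−θ₄)].
Numerator sine = +0.57643; denominator sine = -0.33710.
Result = 0.0638·5.9·(+0.57643) / (0.1118·(-0.33710)) = -5.7574 rad/s; magnitude 5.7574 rad/s.

5.76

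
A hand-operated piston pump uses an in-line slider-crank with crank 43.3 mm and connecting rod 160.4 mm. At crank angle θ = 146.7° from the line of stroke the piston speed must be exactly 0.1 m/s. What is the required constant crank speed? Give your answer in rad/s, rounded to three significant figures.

For an in-line slider-crank, |v_piston| = rω|sinθ|·[1 + r cosθ/√(L² − r² sin²θ)].
With r = 0.0433 m, L = 0.1604 m, θ = 146.7°: the bracketed kinematic factor |dx/dθ| = 0.018349 m.
ω = v/|dx/dθ| = 0.1/0.018349 = 5.4499 rad/s.

5.45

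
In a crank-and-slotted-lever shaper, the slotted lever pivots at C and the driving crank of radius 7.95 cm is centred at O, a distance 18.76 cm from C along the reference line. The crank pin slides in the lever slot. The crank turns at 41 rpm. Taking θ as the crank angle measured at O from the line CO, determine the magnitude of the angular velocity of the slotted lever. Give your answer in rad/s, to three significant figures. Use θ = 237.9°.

0.269

ω = 4.294 rad/s (from 41 rpm).
Crank pin A relative to C: A = (d + r cosθ, r sinθ); lever angle φ = atan2(r sinθ, d + r cosθ).
Differentiating tanφ: φ̇ = rω(d cosθ + r)/(d² + r² + 2dr cosθ).
d² + r² + 2dr cosθ = |CA|² = 0.0256632 m²;  d cosθ + r = -0.02019 m.
|ω_lever| = |0.0795·4.294·-0.02019| / 0.0256632 = 0.26854 rad/s.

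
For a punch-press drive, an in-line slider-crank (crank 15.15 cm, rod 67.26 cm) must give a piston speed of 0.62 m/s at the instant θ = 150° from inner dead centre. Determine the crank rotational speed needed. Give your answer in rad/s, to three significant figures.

10.2

For an in-line slider-crank, |v_piston| = rω|sinθ|·[1 + r cosθ/√(L² − r² sin²θ)].
With r = 0.1515 m, L = 0.6726 m, θ = 150°: the bracketed kinematic factor |dx/dθ| = 0.060879 m.
ω = v/|dx/dθ| = 0.62/0.060879 = 10.184 rad/s.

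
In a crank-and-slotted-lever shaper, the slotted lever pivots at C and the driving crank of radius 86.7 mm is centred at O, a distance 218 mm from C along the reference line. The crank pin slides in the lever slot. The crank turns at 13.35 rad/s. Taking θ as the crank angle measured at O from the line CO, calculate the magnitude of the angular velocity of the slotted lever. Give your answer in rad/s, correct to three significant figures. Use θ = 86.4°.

ω = 13.35 rad/s
Crank pin A relative to C: A = (d + r cosθ, r sinθ); lever angle φ = atan2(r sinθ, d + r cosθ).
Differentiating tanφ: φ̇ = rω(d cosθ + r)/(d² + r² + 2dr cosθ).
d² + r² + 2dr cosθ = |CA|² = 0.0574144 m²;  d cosθ + r = +0.10039 m.
|ω_lever| = |0.0867·13.35·+0.10039| / 0.0574144 = 2.0238 rad/s.

2.02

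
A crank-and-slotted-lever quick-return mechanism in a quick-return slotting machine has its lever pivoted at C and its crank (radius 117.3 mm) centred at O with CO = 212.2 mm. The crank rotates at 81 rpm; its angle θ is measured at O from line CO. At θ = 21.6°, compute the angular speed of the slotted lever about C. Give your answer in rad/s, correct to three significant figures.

2.98

ω = 8.482 rad/s (from 81 rpm).
Crank pin A relative to C: A = (d + r cosθ, r sinθ); lever angle φ = atan2(r sinθ, d + r cosθ).
Differentiating tanφ: φ̇ = rω(d cosθ + r)/(d² + r² + 2dr cosθ).
d² + r² + 2dr cosθ = |CA|² = 0.105074 m²;  d cosθ + r = +0.3146 m.
|ω_lever| = |0.1173·8.482·+0.3146| / 0.105074 = 2.979 rad/s.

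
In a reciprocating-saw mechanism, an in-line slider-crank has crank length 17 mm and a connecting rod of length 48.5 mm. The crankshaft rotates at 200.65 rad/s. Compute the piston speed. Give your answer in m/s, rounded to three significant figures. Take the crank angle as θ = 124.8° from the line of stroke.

ω = 200.7 rad/s
For an in-line slider-crank, x = r cosθ + √(L² − r² sin²θ), so v = −rω sinθ·[1 + r cosθ/√(L² − r² sin²θ)].
With r = 0.017 m, L = 0.0485 m, θ = 124.8°: √(L² − r² sin²θ) = 0.046448 m.
v = −0.017·200.7·0.82115·[1 + 0.017·-0.57071/0.046448] = -2.2159 m/s.
|v| = 2.2159 m/s.

2.22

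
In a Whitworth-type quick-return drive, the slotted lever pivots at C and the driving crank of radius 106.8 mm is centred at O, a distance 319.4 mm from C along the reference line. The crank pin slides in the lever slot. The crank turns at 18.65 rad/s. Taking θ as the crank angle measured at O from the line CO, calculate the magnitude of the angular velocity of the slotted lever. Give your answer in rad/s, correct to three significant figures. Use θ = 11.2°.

4.64

ω = 18.65 rad/s
Crank pin A relative to C: A = (d + r cosθ, r sinθ); lever angle φ = atan2(r sinθ, d + r cosθ).
Differentiating tanφ: φ̇ = rω(d cosθ + r)/(d² + r² + 2dr cosθ).
d² + r² + 2dr cosθ = |CA|² = 0.180347 m²;  d cosθ + r = +0.42012 m.
|ω_lever| = |0.1068·18.65·+0.42012| / 0.180347 = 4.6399 rad/s.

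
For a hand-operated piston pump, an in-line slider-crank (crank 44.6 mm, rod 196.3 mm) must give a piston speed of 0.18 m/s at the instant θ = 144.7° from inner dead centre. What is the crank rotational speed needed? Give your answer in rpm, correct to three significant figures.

For an in-line slider-crank, |v_piston| = rω|sinθ|·[1 + r cosθ/√(L² − r² sin²θ)].
With r = 0.0446 m, L = 0.1963 m, θ = 144.7°: the bracketed kinematic factor |dx/dθ| = 0.020952 m.
ω = v/|dx/dθ| = 0.18/0.020952 = 8.5912 rad/s.
N = 60ω/(2π) = 82.04 rpm.

82.0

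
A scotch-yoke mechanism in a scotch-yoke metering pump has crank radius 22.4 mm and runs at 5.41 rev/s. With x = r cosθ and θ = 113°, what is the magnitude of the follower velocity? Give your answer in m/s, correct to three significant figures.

0.701

ω = 33.99 rad/s (from 5.41 rev/s).
x = r cosθ ⇒ ẋ = −rω sinθ.
|v| = rω|sinθ| = 0.0224·33.99·|sin 113°| = 0.70089 m/s.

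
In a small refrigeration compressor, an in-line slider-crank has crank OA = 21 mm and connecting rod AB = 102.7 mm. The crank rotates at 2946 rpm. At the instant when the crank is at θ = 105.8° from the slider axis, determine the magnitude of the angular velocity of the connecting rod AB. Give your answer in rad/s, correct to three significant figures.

17.5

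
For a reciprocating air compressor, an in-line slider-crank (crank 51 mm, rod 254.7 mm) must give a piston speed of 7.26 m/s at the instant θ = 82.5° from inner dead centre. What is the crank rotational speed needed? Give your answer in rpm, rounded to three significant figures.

For an in-line slider-crank, |v_piston| = rω|sinθ|·[1 + r cosθ/√(L² − r² sin²θ)].
With r = 0.051 m, L = 0.2547 m, θ = 82.5°: the bracketed kinematic factor |dx/dθ| = 0.051912 m.
ω = v/|dx/dθ| = 7.26/0.051912 = 139.85 rad/s.
N = 60ω/(2π) = 1335.5 rpm.

1340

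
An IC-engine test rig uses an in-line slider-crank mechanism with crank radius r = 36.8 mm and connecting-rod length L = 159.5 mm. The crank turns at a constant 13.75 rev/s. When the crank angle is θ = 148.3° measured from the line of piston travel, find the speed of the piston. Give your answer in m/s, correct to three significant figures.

1.34

ω = 2π·13.8 = 86.39 rad/s
For an in-line slider-crank, x = r cosθ + √(L² − r² sin²θ), so v = −rω sinθ·[1 + r cosθ/√(L² − r² sin²θ)].
With r = 0.0368 m, L = 0.1595 m, θ = 148.3°: √(L² − r² sin²θ) = 0.15832 m.
v = −0.0368·86.39·0.52547·[1 + 0.0368·-0.85081/0.15832] = -1.3402 m/s.
|v| = 1.3402 m/s.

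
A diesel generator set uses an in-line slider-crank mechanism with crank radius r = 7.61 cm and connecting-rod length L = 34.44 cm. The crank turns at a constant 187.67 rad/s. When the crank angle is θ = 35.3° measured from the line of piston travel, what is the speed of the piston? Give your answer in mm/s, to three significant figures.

ω = 187.7 rad/s
For an in-line slider-crank, x = r cosθ + √(L² − r² sin²θ), so v = −rω sinθ·[1 + r cosθ/√(L² − r² sin²θ)].
With r = 0.0761 m, L = 0.3444 m, θ = 35.3°: √(L² − r² sin²θ) = 0.34158 m.
v = −0.0761·187.7·0.57786·[1 + 0.0761·0.81614/0.34158] = -9.7533 m/s.
|v| = 9.7533 m/s = 9753.3 mm/s.

9750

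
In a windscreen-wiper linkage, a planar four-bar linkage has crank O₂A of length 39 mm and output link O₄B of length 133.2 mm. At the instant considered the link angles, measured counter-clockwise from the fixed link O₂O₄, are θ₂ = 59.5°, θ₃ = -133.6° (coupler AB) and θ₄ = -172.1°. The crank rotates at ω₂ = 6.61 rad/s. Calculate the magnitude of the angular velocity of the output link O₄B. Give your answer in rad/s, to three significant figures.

ω₂ = 6.61 rad/s
Differentiating the loop-closure r₂e^{iθ₂}+r₃e^{iθ₃}=r₁+r₄e^{iθ₄} gives r₂ω₂e^{iθ₂}+r₃ω₃e^{iθ₃}=r₄ω₄e^{iθ₄}.
Eliminating the other unknown: ω₄ = r₂ω₂ sin(θ₂−θ₃) / [r₄ sin(θ₄−θ₃)].
Numerator sine = -0.22665; denominator sine = -0.62251.
Result = 0.039·6.61·(-0.22665) / (0.1332·(-0.62251)) = +0.70465 rad/s; magnitude 0.70465 rad/s.

0.705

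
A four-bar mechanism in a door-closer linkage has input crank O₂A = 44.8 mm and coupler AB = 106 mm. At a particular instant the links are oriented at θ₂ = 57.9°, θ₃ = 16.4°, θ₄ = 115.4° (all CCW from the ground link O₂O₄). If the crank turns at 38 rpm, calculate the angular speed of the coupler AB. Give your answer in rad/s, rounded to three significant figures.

ω₂ = 3.979 rad/s (from 38 rpm).
Differentiating the loop-closure r₂e^{iθ₂}+r₃e^{iθ₃}=r₁+r₄e^{iθ₄} gives r₂ω₂e^{iθ₂}+r₃ω₃e^{iθ₃}=r₄ω₄e^{iθ₄}.
Eliminating the other unknown: ω₃ = r₂ω₂ sin(θ₄−θ₂) / [r₃ sin(θ₃−θ₄)].
Numerator sine = +0.84339; denominator sine = -0.98769.
Result = 0.0448·3.979·(+0.84339) / (0.106·(-0.98769)) = -1.4361 rad/s; magnitude 1.4361 rad/s.

1.44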